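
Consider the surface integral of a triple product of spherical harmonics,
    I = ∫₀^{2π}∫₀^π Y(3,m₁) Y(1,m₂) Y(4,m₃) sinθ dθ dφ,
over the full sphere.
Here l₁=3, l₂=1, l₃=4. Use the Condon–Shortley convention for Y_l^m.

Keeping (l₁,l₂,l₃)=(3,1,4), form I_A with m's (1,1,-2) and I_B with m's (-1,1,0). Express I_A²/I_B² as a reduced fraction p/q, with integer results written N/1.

l's match ⇒ only the (l;m) 3-j factors differ between A and B.
A: triangle coeff Δ(3,1,4) = 1/252; Σ_t [0,0]: t=0:+1/96 = 1/96; (3j)²=5/84 [(3 1 4; 1 1 -2)], sign=+1
B: triangle coeff Δ(3,1,4) = 1/252; Σ_t [0,0]: t=0:+1/96 = 1/96; (3j)²=1/42 [(3 1 4; -1 1 0)], sign=+1
I_A²/I_B² = (5/84)/(1/42) = 5/2

5/2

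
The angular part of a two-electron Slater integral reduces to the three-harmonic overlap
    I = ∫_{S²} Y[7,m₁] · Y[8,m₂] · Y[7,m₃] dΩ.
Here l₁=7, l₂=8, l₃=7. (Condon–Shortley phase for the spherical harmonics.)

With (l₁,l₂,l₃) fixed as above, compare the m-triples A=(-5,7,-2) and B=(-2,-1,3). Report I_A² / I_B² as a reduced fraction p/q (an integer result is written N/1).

1053/5

Same 7,8,7: normalisation and zero-m 3j drop out of the ratio.
A: Δ: 8! 6! 8! / 23! → 1/22086194130; sum: t=7:−1/24385536000 t=8:+1/9754214400 = 1/16257024000; 3j²(7 8 7; -5 7 -2) = Δ·Π!·Σ² = 486/52003  (sign -1)
B: Δ: 8! 6! 8! / 23! → 1/22086194130; sum: t=3:−1/298598400 t=4:+1/49766400 t=5:−1/49766400 t=6:+1/261273600 t=7:−1/9754214400 = 11/29262643200; 3j²(7 8 7; -2 -1 3) = Δ·Π!·Σ² = 30/676039  (sign +1)
I_A²/I_B² = (486/52003)/(30/676039) = 1053/5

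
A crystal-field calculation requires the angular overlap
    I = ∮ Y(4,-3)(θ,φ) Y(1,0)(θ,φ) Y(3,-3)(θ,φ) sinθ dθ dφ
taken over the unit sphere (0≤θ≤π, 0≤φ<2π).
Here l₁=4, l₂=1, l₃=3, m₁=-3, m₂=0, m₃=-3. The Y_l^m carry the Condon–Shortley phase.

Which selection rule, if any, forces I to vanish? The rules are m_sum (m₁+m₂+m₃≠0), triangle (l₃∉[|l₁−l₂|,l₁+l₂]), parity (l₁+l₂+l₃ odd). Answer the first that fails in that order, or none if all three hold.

Σmᵢ = -6  ✗
l₃∈[|l₁−l₂|,l₁+l₂]=[3,5], have l₃=3
Σlᵢ = 8 ⇒ even

m_sum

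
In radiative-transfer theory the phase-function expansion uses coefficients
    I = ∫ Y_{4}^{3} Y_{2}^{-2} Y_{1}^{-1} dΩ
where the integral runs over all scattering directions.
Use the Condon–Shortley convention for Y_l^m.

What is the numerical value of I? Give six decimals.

0.000000

|4−2|≤1≤4+2 violated ⇒ I = 0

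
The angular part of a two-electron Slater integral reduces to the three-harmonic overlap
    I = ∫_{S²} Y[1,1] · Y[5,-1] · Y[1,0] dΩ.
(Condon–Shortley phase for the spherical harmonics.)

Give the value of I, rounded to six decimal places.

0.000000

triangle: need 4≤l₃≤6, have 1; I=0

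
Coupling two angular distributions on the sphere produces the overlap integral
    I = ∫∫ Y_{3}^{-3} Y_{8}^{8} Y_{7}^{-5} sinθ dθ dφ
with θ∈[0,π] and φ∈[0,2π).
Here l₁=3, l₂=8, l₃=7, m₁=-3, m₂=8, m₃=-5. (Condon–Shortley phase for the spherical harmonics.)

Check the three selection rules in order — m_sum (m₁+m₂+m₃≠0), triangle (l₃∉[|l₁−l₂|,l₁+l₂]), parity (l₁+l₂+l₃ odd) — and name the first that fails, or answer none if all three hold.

azimuthal sum: -3 + 8 − 5 = 0  ✓
5 ≤ 7 ≤ 11 (triangle on l)  ✓
L = 3 + 8 + 7 = 18 (even)  ✓

none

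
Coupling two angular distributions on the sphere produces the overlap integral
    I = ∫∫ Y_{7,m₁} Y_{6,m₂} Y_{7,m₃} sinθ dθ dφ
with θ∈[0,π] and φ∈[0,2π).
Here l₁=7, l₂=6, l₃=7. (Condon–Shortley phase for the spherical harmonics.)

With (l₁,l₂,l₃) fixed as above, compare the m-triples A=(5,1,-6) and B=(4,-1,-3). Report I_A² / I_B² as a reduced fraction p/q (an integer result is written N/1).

l's match ⇒ only the (l;m) 3-j factors differ between A and B.
A: triangle coeff Δ(7,6,7) = 1/2444321880; Σ_t [1,2]: t=1:−1/435456000 t=2:+1/232243200 = 1/497664000; (3j)²=77/12920 [(7 6 7; 5 1 -6)], sign=-1
B: triangle coeff Δ(7,6,7) = 1/2444321880; Σ_t [0,3]: t=0:+1/62208000 t=1:−1/8294400 t=2:+1/8709120 t=3:−1/69672960 = -1/248832000; (3j)²=7/83980 [(7 6 7; 4 -1 -3)], sign=-1
I_A²/I_B² = (77/12920)/(7/83980) = 143/2

143/2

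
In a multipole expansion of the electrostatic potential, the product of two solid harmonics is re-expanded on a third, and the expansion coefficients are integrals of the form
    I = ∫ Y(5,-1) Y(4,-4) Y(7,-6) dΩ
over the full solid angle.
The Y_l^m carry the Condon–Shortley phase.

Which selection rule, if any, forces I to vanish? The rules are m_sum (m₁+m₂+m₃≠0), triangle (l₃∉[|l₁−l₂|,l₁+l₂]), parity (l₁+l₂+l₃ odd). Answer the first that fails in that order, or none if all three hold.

Σmᵢ = -11  ✗
l₃∈[|l₁−l₂|,l₁+l₂]=[1,9], have l₃=7
Σlᵢ = 16 ⇒ even

m_sum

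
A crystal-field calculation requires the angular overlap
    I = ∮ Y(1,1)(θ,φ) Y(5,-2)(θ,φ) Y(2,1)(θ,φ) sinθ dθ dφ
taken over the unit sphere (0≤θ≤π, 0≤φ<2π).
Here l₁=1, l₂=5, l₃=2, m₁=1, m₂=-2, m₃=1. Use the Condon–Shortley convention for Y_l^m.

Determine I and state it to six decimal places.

0.000000

|1−5|≤2≤1+5 violated ⇒ I = 0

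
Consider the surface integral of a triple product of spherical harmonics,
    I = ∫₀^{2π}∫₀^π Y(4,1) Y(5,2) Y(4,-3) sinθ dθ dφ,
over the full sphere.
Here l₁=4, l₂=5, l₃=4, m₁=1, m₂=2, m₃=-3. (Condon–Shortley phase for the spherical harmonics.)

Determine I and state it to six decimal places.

L=13 odd ⇒ parity kills the (l;000) factor ⇒ I = 0

0.000000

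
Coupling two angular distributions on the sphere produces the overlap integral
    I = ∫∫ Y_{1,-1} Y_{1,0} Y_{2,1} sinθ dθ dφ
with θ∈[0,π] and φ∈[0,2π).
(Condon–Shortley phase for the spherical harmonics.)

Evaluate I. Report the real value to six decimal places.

m-sum 0 ✓  L=4 even ✓  0≤2≤2 ✓
Π(2lᵢ+1) = 3×3×5 = 45
triangle coeff Δ(1,1,2) = 1/30
Σ_t [0,0]: t=0:+1/1 = 1/1
(3j)²=2/15 [(1 1 2; 0 0 0)], sign=+1
Σ_t [0,0]: t=0:+1/2 = 1/2
(3j)²=1/10 [(1 1 2; -1 0 1)], sign=-1
⇒ 4πI² = 3/5
I = (-1)√(3/5/(4π)) = -0.21850969

-0.218510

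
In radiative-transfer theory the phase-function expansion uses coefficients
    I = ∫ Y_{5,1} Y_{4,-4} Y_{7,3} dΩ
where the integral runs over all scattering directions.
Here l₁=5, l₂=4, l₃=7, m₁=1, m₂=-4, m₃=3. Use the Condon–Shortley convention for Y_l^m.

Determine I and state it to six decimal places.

0.147559

Rules hold: Σm=0, L=16 even, 1≤7≤9.
N = 11·9·15 = 1485
Δ = 2!·8!·6!/17! = 1/6126120
Racah Σ t=0..2: t=0:+1/69120 t=1:−1/20736 t=2:+1/69120 = -1/51840
⇒ 3j(5 4 7; 0 0 0)² = 280/21879, sgn +1
Racah Σ t=0..0: t=0:+1/829440 = 1/829440
⇒ 3j(5 4 7; 1 -4 3)² = 35/2431, sgn +1
4πI² = N·(3j₀)²·(3jₘ)² = 147000/537251
I = +1·√(0.273615/4π) = 0.14755880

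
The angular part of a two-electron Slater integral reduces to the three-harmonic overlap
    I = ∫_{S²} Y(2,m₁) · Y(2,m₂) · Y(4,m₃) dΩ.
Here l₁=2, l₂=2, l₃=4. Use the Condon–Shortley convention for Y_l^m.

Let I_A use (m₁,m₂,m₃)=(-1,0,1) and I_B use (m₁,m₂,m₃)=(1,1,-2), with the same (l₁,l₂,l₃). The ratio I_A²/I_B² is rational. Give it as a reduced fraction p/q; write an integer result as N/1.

3/4

Shared (l₁,l₂,l₃)=(2,2,4): N and (l;000)² cancel in I_A²/I_B².
A: Δ = 0!·4!·4!/9! = 1/630; Racah Σ t=0..0: t=0:+1/24 = 1/24; ⇒ 3j(2 2 4; -1 0 1)² = 1/21, sgn -1
B: Δ = 0!·4!·4!/9! = 1/630; Racah Σ t=0..0: t=0:+1/36 = 1/36; ⇒ 3j(2 2 4; 1 1 -2)² = 4/63, sgn +1
I_A²/I_B² = (1/21)/(4/63) = 3/4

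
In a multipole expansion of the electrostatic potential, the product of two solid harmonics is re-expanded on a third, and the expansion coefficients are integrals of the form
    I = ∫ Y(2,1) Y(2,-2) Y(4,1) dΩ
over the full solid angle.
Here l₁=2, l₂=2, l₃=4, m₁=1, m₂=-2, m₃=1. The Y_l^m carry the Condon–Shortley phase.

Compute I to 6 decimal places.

Rules hold: Σm=0, L=8 even, 0≤4≤4.
N = 5·5·9 = 225
Δ = 0!·4!·4!/9! = 1/630
Racah Σ t=0..0: t=0:+1/16 = 1/16
⇒ 3j(2 2 4; 0 0 0)² = 2/35, sgn +1
Racah Σ t=0..0: t=0:+1/144 = 1/144
⇒ 3j(2 2 4; 1 -2 1)² = 1/126, sgn -1
4πI² = N·(3j₀)²·(3jₘ)² = 5/49
I = -1·√(0.102041/4π) = -0.09011188

-0.090112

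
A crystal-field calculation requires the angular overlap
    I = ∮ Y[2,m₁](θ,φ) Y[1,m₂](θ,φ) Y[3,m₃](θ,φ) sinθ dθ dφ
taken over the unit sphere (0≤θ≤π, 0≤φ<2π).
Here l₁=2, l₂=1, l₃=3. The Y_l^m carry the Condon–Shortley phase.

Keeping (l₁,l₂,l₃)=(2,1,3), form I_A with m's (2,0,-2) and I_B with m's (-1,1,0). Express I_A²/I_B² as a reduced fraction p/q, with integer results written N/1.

5/3

l's match ⇒ only the (l;m) 3-j factors differ between A and B.
A: triangle coeff Δ(2,1,3) = 1/105; Σ_t [0,0]: t=0:+1/24 = 1/24; (3j)²=1/21 [(2 1 3; 2 0 -2)], sign=-1
B: triangle coeff Δ(2,1,3) = 1/105; Σ_t [0,0]: t=0:+1/12 = 1/12; (3j)²=1/35 [(2 1 3; -1 1 0)], sign=-1
I_A²/I_B² = (1/21)/(1/35) = 5/3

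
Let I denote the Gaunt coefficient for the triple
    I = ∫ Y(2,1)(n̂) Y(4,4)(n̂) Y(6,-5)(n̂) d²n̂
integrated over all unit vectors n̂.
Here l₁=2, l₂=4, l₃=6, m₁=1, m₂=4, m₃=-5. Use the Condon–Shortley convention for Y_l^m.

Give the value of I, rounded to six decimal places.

-0.204295

Rules hold: Σm=0, L=12 even, 2≤6≤6.
N = 5·9·13 = 585
Δ = 0!·4!·8!/13! = 1/6435
Racah Σ t=0..0: t=0:+1/2304 = 1/2304
⇒ 3j(2 4 6; 0 0 0)² = 5/143, sgn +1
Racah Σ t=0..0: t=0:+1/241920 = 1/241920
⇒ 3j(2 4 6; 1 4 -5)² = 1/39, sgn -1
4πI² = N·(3j₀)²·(3jₘ)² = 75/143
I = -1·√(0.524476/4π) = -0.20429497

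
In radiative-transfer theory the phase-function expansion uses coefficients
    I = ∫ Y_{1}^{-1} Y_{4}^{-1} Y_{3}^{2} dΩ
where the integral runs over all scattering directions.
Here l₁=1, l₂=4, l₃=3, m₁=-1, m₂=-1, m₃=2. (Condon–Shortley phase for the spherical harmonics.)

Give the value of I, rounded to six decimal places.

-0.106622

m-sum 0 ✓  L=8 even ✓  3≤3≤5 ✓
Π(2lᵢ+1) = 3×9×7 = 189
triangle coeff Δ(1,4,3) = 1/252
Σ_t [1,1]: t=1:−1/36 = -1/36
(3j)²=4/63 [(1 4 3; 0 0 0)], sign=+1
Σ_t [2,2]: t=2:+1/240 = 1/240
(3j)²=1/84 [(1 4 3; -1 -1 2)], sign=-1
⇒ 4πI² = 1/7
I = (-1)√(1/7/(4π)) = -0.10662181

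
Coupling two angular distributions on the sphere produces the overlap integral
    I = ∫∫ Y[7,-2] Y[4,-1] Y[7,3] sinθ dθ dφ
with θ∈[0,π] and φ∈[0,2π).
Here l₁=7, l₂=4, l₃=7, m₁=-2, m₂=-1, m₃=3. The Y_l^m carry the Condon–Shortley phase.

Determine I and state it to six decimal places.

-0.130365

Rules hold: Σm=0, L=18 even, 3≤7≤11.
N = 15·9·15 = 2025
Δ = 4!·10!·4!/19! = 1/58198140
Racah Σ t=0..4: t=0:+1/17418240 t=1:−1/622080 t=2:+1/230400 t=3:−1/622080 t=4:+1/17418240 = 1/806400
⇒ 3j(7 4 7; 0 0 0)² = 2268/230945, sgn -1
Racah Σ t=0..3: t=0:+1/52254720 t=1:−1/1935360 t=2:+1/725760 t=3:−1/2488320 = 5/10450944
⇒ 3j(7 4 7; -2 -1 3)² = 31250/2909907, sgn +1
4πI² = N·(3j₀)²·(3jₘ)² = 455625000/2133423721
I = -1·√(0.213565/4π) = -0.13036478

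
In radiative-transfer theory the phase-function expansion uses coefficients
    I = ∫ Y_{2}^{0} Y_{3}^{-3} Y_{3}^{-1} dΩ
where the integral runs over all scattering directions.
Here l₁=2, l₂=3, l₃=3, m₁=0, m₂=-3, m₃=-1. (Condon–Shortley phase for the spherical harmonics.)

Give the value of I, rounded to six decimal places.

0.000000

Σmᵢ = -4 ≠ 0, so the φ-integral vanishes; I = 0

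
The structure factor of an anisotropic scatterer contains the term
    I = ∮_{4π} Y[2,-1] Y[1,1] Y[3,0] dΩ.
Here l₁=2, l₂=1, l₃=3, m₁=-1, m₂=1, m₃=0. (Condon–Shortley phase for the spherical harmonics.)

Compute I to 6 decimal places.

Rules hold: Σm=0, L=6 even, 1≤3≤3.
N = 5·3·7 = 105
Δ = 0!·4!·2!/7! = 1/105
Racah Σ t=0..0: t=0:+1/4 = 1/4
⇒ 3j(2 1 3; 0 0 0)² = 3/35, sgn -1
Racah Σ t=0..0: t=0:+1/12 = 1/12
⇒ 3j(2 1 3; -1 1 0)² = 1/35, sgn -1
4πI² = N·(3j₀)²·(3jₘ)² = 9/35
I = +1·√(0.257143/4π) = 0.14304817

0.143048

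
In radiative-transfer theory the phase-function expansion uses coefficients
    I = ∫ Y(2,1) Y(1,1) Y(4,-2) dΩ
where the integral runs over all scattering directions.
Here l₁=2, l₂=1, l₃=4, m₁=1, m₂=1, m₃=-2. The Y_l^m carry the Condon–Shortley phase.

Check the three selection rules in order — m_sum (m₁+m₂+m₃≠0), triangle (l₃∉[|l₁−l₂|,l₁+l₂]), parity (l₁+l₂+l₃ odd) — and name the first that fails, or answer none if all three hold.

triangle

azimuthal sum: 1 + 1 − 2 = 0  ✓
1 ≤ 4 ≤ 3 (triangle on l)  ✗
L = 2 + 1 + 4 = 7 (odd)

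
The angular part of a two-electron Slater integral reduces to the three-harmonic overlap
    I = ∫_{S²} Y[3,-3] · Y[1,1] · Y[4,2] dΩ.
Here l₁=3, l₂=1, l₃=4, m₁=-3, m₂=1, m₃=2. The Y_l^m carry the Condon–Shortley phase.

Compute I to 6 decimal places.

0.061558

Checks pass: Σm=0; 8 even; l₃=4∈[2,4].
(2·3+1)(2·1+1)(2·4+1) = 189
Δ: 0! 6! 2! / 9! → 1/252
sum: t=0:+1/36 = 1/36
3j²(3 1 4; 0 0 0) = Δ·Π!·Σ² = 4/63  (sign +1)
sum: t=0:+1/1440 = 1/1440
3j²(3 1 4; -3 1 2) = Δ·Π!·Σ² = 1/252  (sign +1)
combine: 4πI² = 189·4/63·1/252 = 1/21
take √, sign +1: I = 0.06155813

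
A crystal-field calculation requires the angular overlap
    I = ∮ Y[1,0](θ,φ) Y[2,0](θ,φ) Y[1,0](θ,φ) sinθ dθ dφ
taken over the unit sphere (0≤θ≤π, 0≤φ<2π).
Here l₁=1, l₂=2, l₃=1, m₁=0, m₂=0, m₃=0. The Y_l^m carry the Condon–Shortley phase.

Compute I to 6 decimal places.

0.252313

Checks pass: Σm=0; 4 even; l₃=1∈[1,3].
(2·1+1)(2·2+1)(2·1+1) = 45
Δ: 2! 0! 2! / 5! → 1/30
sum: t=1:−1/1 = -1/1
3j²(1 2 1; 0 0 0) = Δ·Π!·Σ² = 2/15  (sign +1)
(m-triple is (0,0,0) — same symbol as above.)
combine: 4πI² = 45·2/15·2/15 = 4/5
take √, sign +1: I = 0.25231325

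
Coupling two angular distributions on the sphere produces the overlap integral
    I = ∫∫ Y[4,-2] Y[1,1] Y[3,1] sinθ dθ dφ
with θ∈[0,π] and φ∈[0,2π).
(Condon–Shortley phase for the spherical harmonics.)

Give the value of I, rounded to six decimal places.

Rules hold: Σm=0, L=8 even, 3≤3≤5.
N = 9·3·7 = 189
Δ = 2!·6!·0!/9! = 1/252
Racah Σ t=1..1: t=1:−1/36 = -1/36
⇒ 3j(4 1 3; 0 0 0)² = 4/63, sgn +1
Racah Σ t=2..2: t=2:+1/96 = 1/96
⇒ 3j(4 1 3; -2 1 1)² = 5/84, sgn +1
4πI² = N·(3j₀)²·(3jₘ)² = 5/7
I = +1·√(0.714286/4π) = 0.23841361

0.238414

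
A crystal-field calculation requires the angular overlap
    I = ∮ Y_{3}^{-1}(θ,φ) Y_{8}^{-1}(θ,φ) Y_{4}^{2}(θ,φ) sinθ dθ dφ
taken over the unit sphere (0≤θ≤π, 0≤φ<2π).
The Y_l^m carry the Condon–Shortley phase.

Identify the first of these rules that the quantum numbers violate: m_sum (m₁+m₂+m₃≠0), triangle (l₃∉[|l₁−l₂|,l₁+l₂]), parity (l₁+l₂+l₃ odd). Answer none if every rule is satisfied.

triangle

Σmᵢ = 0  ✓
l₃∈[|l₁−l₂|,l₁+l₂]=[5,11], have l₃=4  ✗
Σlᵢ = 15 ⇒ odd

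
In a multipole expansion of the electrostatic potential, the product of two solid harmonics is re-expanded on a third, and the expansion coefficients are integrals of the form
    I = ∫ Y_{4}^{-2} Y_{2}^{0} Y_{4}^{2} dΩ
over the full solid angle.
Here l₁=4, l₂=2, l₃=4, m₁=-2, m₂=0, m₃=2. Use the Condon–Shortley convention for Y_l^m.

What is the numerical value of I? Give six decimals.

0.065536

Checks pass: Σm=0; 10 even; l₃=4∈[2,6].
(2·4+1)(2·2+1)(2·4+1) = 405
Δ: 2! 6! 2! / 11! → 1/13860
sum: t=0:+1/192 t=1:−1/36 t=2:+1/192 = -5/288
3j²(4 2 4; 0 0 0) = Δ·Π!·Σ² = 20/693  (sign -1)
sum: t=0:+1/2880 t=1:−1/120 t=2:+1/192 = -1/360
3j²(4 2 4; -2 0 2) = Δ·Π!·Σ² = 16/3465  (sign -1)
combine: 4πI² = 405·20/693·16/3465 = 320/5929
take √, sign +1: I = 0.06553591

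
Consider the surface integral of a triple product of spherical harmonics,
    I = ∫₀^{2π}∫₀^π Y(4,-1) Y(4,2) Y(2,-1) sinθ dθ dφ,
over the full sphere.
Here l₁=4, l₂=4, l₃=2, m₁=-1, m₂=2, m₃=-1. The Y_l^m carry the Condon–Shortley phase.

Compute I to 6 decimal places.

Checks pass: Σm=0; 10 even; l₃=2∈[0,8].
(2·4+1)(2·4+1)(2·2+1) = 405
Δ: 6! 2! 2! / 11! → 1/13860
sum: t=2:+1/192 t=3:−1/36 t=4:+1/192 = -5/288
3j²(4 4 2; 0 0 0) = Δ·Π!·Σ² = 20/693  (sign -1)
sum: t=4:+1/96 t=5:−1/240 = 1/160
3j²(4 4 2; -1 2 -1) = Δ·Π!·Σ² = 27/1540  (sign -1)
combine: 4πI² = 405·20/693·27/1540 = 1215/5929
take √, sign +1: I = 0.12770047

0.127700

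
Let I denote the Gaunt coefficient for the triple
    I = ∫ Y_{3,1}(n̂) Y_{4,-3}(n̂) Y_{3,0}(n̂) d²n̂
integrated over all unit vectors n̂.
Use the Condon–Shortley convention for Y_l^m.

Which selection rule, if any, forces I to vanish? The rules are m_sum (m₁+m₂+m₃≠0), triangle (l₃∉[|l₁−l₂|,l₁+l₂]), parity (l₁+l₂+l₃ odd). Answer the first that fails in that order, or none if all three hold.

m_sum

m₁+m₂+m₃ = 1 − 3 + 0 = -2  ✗
triangle: |3−4|=1 ≤ l₃=3 ≤ 3+4=7
parity: l₁+l₂+l₃ = 10 is even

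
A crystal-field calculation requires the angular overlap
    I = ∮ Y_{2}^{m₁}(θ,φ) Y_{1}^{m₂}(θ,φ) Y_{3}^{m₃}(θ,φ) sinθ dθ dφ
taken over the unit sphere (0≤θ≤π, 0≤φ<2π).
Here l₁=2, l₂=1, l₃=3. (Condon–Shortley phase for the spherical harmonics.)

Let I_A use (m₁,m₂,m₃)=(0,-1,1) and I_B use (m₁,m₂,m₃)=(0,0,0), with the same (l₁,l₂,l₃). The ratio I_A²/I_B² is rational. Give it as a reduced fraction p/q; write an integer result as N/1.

2/3

l's match ⇒ only the (l;m) 3-j factors differ between A and B.
A: triangle coeff Δ(2,1,3) = 1/105; Σ_t [0,0]: t=0:+1/8 = 1/8; (3j)²=2/35 [(2 1 3; 0 -1 1)], sign=+1
B: triangle coeff Δ(2,1,3) = 1/105; Σ_t [0,0]: t=0:+1/4 = 1/4; (3j)²=3/35 [(2 1 3; 0 0 0)], sign=-1
I_A²/I_B² = (2/35)/(3/35) = 2/3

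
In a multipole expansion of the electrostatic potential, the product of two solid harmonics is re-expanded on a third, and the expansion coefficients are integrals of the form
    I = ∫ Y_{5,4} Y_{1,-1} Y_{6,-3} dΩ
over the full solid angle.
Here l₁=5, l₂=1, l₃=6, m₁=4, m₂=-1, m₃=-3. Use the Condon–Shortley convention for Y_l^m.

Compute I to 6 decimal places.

m-sum 0 ✓  L=12 even ✓  4≤6≤6 ✓
Π(2lᵢ+1) = 11×3×13 = 429
triangle coeff Δ(5,1,6) = 1/858
Σ_t [0,0]: t=0:+1/14400 = 1/14400
(3j)²=6/143 [(5 1 6; 0 0 0)], sign=+1
Σ_t [0,0]: t=0:+1/725760 = 1/725760
(3j)²=1/286 [(5 1 6; 4 -1 -3)], sign=-1
⇒ 4πI² = 9/143
I = (-1)√(9/143/(4π)) = -0.07076985

-0.070770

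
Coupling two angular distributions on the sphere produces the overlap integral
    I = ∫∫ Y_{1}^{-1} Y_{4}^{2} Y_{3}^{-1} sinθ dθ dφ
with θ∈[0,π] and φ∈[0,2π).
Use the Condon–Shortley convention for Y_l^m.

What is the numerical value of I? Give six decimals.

0.238414

Checks pass: Σm=0; 8 even; l₃=3∈[3,5].
(2·1+1)(2·4+1)(2·3+1) = 189
Δ: 2! 0! 6! / 9! → 1/252
sum: t=1:−1/36 = -1/36
3j²(1 4 3; 0 0 0) = Δ·Π!·Σ² = 4/63  (sign +1)
sum: t=2:+1/96 = 1/96
3j²(1 4 3; -1 2 -1) = Δ·Π!·Σ² = 5/84  (sign +1)
combine: 4πI² = 189·4/63·5/84 = 5/7
take √, sign +1: I = 0.23841361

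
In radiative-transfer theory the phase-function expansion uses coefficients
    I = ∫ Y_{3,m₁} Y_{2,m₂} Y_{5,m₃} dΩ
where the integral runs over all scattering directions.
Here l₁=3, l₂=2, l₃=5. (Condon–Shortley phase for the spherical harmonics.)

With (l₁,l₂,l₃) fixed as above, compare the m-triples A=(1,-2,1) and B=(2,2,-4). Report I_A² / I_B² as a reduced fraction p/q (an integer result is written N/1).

5/42

l's match ⇒ only the (l;m) 3-j factors differ between A and B.
A: triangle coeff Δ(3,2,5) = 1/2310; Σ_t [0,0]: t=0:+1/1152 = 1/1152; (3j)²=1/154 [(3 2 5; 1 -2 1)], sign=+1
B: triangle coeff Δ(3,2,5) = 1/2310; Σ_t [0,0]: t=0:+1/2880 = 1/2880; (3j)²=3/55 [(3 2 5; 2 2 -4)], sign=-1
I_A²/I_B² = (1/154)/(3/55) = 5/42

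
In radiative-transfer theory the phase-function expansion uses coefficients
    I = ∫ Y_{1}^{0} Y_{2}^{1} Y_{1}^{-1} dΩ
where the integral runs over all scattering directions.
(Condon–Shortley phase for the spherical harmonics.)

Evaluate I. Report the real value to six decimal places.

m-sum 0 ✓  L=4 even ✓  1≤1≤3 ✓
Π(2lᵢ+1) = 3×5×3 = 45
triangle coeff Δ(1,2,1) = 1/30
Σ_t [1,1]: t=1:−1/1 = -1/1
(3j)²=2/15 [(1 2 1; 0 0 0)], sign=+1
Σ_t [1,1]: t=1:−1/2 = -1/2
(3j)²=1/10 [(1 2 1; 0 1 -1)], sign=-1
⇒ 4πI² = 3/5
I = (-1)√(3/5/(4π)) = -0.21850969

-0.218510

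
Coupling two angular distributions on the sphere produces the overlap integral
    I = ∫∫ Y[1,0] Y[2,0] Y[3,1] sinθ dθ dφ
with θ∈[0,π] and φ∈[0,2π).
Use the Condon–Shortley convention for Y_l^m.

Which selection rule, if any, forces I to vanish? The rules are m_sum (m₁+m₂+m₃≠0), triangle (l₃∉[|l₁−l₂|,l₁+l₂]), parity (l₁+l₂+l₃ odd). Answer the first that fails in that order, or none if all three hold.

m_sum

m₁+m₂+m₃ = 0 + 0 + 1 = 1  ✗
triangle: |1−2|=1 ≤ l₃=3 ≤ 1+2=3
parity: l₁+l₂+l₃ = 6 is even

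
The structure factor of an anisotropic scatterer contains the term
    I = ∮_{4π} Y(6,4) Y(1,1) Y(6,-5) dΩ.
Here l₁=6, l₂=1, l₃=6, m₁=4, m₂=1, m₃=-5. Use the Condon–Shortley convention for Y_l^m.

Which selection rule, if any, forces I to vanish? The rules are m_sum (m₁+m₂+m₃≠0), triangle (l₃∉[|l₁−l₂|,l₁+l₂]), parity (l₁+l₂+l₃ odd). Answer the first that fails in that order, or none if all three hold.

m₁+m₂+m₃ = 4 + 1 − 5 = 0  ✓
triangle: |6−1|=5 ≤ l₃=6 ≤ 6+1=7  ✓
parity: l₁+l₂+l₃ = 13 is odd  ✗

parity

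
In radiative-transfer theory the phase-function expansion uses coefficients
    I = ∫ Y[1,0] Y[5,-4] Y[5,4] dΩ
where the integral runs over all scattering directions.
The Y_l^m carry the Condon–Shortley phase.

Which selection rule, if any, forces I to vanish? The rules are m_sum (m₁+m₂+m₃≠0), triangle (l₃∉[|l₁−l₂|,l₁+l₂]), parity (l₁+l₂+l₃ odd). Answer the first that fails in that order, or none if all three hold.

parity

azimuthal sum: 0 − 4 + 4 = 0  ✓
4 ≤ 5 ≤ 6 (triangle on l)  ✓
L = 1 + 5 + 5 = 11 (odd)  ✗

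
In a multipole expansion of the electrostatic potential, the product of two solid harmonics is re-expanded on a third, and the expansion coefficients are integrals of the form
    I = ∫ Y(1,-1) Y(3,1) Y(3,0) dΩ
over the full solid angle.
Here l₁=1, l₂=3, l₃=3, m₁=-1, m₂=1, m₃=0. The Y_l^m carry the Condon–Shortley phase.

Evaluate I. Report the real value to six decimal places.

0.000000

l₁+l₂+l₃=7 is odd: 3j(l;000)=0 ⇒ I=0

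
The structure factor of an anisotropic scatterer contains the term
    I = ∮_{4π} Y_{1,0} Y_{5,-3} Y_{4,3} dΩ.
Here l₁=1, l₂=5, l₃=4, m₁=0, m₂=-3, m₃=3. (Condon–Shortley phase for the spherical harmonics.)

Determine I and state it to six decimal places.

-0.196426

Rules hold: Σm=0, L=10 even, 4≤4≤6.
N = 3·11·9 = 297
Δ = 2!·0!·8!/11! = 1/495
Racah Σ t=1..1: t=1:−1/576 = -1/576
⇒ 3j(1 5 4; 0 0 0)² = 5/99, sgn -1
Racah Σ t=1..1: t=1:−1/5040 = -1/5040
⇒ 3j(1 5 4; 0 -3 3)² = 16/495, sgn +1
4πI² = N·(3j₀)²·(3jₘ)² = 16/33
I = -1·√(0.484848/4π) = -0.19642560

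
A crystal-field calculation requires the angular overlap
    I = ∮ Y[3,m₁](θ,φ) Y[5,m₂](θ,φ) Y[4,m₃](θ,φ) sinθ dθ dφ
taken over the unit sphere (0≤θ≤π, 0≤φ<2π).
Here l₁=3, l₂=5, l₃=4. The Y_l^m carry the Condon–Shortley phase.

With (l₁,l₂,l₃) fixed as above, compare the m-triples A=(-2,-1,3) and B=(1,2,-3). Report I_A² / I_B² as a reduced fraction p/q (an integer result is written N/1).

605/686

l's match ⇒ only the (l;m) 3-j factors differ between A and B.
A: triangle coeff Δ(3,5,4) = 1/180180; Σ_t [3,4]: t=3:−1/1440 t=4:+1/17280 = -11/17280; (3j)²=11/468 [(3 5 4; -2 -1 3)], sign=+1
B: triangle coeff Δ(3,5,4) = 1/180180; Σ_t [1,2]: t=1:−1/4320 t=2:+1/960 = 7/8640; (3j)²=343/12870 [(3 5 4; 1 2 -3)], sign=-1
I_A²/I_B² = (11/468)/(343/12870) = 605/686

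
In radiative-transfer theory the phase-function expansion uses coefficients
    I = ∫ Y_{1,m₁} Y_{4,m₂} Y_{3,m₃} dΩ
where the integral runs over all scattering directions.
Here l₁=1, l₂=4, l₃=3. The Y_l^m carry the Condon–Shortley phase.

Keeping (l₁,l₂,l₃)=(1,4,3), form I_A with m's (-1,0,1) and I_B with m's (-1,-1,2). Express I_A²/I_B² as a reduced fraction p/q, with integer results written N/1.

2/1

l's match ⇒ only the (l;m) 3-j factors differ between A and B.
A: triangle coeff Δ(1,4,3) = 1/252; Σ_t [2,2]: t=2:+1/96 = 1/96; (3j)²=1/42 [(1 4 3; -1 0 1)], sign=+1
B: triangle coeff Δ(1,4,3) = 1/252; Σ_t [2,2]: t=2:+1/240 = 1/240; (3j)²=1/84 [(1 4 3; -1 -1 2)], sign=-1
I_A²/I_B² = (1/42)/(1/84) = 2/1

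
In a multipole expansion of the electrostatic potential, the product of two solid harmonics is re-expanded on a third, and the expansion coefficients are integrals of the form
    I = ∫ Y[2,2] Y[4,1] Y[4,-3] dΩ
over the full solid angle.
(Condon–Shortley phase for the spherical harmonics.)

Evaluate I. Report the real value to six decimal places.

0.159270

Rules hold: Σm=0, L=10 even, 2≤4≤6.
N = 5·9·9 = 405
Δ = 2!·2!·6!/11! = 1/13860
Racah Σ t=0..2: t=0:+1/192 t=1:−1/36 t=2:+1/192 = -5/288
⇒ 3j(2 4 4; 0 0 0)² = 20/693, sgn -1
Racah Σ t=0..0: t=0:+1/480 = 1/480
⇒ 3j(2 4 4; 2 1 -3)² = 3/110, sgn -1
4πI² = N·(3j₀)²·(3jₘ)² = 270/847
I = +1·√(0.318772/4π) = 0.15927046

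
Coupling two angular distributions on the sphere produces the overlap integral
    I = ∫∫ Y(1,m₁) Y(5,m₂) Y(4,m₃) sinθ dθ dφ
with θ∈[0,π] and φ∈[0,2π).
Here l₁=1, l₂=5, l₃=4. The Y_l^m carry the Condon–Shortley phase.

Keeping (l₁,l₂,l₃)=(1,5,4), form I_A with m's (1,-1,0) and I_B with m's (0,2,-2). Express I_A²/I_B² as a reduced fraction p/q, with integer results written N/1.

l's match ⇒ only the (l;m) 3-j factors differ between A and B.
A: triangle coeff Δ(1,5,4) = 1/495; Σ_t [0,0]: t=0:+1/1152 = 1/1152; (3j)²=1/33 [(1 5 4; 1 -1 0)], sign=+1
B: triangle coeff Δ(1,5,4) = 1/495; Σ_t [1,1]: t=1:−1/1440 = -1/1440; (3j)²=7/165 [(1 5 4; 0 2 -2)], sign=-1
I_A²/I_B² = (1/33)/(7/165) = 5/7

5/7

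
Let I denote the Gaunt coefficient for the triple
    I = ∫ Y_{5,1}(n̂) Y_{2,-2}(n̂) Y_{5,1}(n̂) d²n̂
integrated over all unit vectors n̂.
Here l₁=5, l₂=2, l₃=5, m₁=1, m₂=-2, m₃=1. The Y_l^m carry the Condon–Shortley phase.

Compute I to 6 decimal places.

Rules hold: Σm=0, L=12 even, 3≤5≤7.
N = 11·5·11 = 605
Δ = 2!·8!·2!/13! = 1/38610
Racah Σ t=0..2: t=0:+1/2880 t=1:−1/576 t=2:+1/2880 = -1/960
⇒ 3j(5 2 5; 0 0 0)² = 10/429, sgn +1
Racah Σ t=0..0: t=0:+1/2304 = 1/2304
⇒ 3j(5 2 5; 1 -2 1)² = 5/143, sgn +1
4πI² = N·(3j₀)²·(3jₘ)² = 250/507
I = +1·√(0.493097/4π) = 0.19808933

0.198089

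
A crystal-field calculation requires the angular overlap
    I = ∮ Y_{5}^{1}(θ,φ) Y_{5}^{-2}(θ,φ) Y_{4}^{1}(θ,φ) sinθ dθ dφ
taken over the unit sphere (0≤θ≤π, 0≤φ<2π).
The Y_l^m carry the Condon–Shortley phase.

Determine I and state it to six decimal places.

m-sum 0 ✓  L=14 even ✓  0≤4≤10 ✓
Π(2lᵢ+1) = 11×11×9 = 1089
triangle coeff Δ(5,5,4) = 1/3153150
Σ_t [1,5]: t=1:−1/69120 t=2:+1/1728 t=3:−1/576 t=4:+1/1728 t=5:−1/69120 = -7/11520
(3j)²=2/143 [(5 5 4; 0 0 0)], sign=-1
Σ_t [0,3]: t=0:+1/103680 t=1:−1/2880 t=2:+1/1152 t=3:−1/5184 = 7/20736
(3j)²=35/2574 [(5 5 4; 1 -2 1)], sign=-1
⇒ 4πI² = 35/169
I = (+1)√(35/169/(4π)) = 0.12837656

0.128377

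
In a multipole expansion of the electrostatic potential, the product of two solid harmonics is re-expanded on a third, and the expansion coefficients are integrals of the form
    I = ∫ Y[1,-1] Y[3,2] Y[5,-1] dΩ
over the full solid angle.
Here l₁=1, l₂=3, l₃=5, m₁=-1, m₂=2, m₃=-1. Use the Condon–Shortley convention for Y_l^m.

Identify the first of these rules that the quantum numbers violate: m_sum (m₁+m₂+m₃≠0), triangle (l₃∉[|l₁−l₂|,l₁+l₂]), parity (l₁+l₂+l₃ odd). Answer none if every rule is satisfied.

triangle

m₁+m₂+m₃ = -1 + 2 − 1 = 0  ✓
triangle: |1−3|=2 ≤ l₃=5 ≤ 1+3=4  ✗
parity: l₁+l₂+l₃ = 9 is odd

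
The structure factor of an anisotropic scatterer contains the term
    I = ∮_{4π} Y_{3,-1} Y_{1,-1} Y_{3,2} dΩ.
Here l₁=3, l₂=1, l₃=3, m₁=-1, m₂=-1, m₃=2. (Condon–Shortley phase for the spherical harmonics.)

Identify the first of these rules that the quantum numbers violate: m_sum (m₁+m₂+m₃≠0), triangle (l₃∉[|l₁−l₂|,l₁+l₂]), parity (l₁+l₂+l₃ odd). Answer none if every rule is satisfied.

parity

m₁+m₂+m₃ = -1 − 1 + 2 = 0  ✓
triangle: |3−1|=2 ≤ l₃=3 ≤ 3+1=4  ✓
parity: l₁+l₂+l₃ = 7 is odd  ✗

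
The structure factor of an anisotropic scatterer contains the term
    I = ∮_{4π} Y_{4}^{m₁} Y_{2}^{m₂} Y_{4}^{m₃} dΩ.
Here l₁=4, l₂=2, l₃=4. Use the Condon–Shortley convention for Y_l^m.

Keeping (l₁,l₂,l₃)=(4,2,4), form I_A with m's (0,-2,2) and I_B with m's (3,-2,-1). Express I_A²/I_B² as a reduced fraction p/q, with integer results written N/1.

10/7

l's match ⇒ only the (l;m) 3-j factors differ between A and B.
A: triangle coeff Δ(4,2,4) = 1/13860; Σ_t [0,0]: t=0:+1/192 = 1/192; (3j)²=3/77 [(4 2 4; 0 -2 2)], sign=+1
B: triangle coeff Δ(4,2,4) = 1/13860; Σ_t [0,0]: t=0:+1/480 = 1/480; (3j)²=3/110 [(4 2 4; 3 -2 -1)], sign=-1
I_A²/I_B² = (3/77)/(3/110) = 10/7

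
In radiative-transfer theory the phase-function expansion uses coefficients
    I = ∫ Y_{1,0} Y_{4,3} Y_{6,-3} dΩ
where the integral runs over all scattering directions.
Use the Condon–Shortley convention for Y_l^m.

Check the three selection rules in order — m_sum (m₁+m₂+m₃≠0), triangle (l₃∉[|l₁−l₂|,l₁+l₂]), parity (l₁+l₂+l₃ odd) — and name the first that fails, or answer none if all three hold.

m₁+m₂+m₃ = 0 + 3 − 3 = 0  ✓
triangle: |1−4|=3 ≤ l₃=6 ≤ 1+4=5  ✗
parity: l₁+l₂+l₃ = 11 is odd

triangle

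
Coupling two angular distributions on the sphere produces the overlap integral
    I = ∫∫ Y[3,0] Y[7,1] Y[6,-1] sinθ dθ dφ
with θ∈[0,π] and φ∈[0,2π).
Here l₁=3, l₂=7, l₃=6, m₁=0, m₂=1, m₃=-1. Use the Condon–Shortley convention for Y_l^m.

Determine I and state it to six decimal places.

m-sum 0 ✓  L=16 even ✓  4≤6≤10 ✓
Π(2lᵢ+1) = 7×15×13 = 1365
triangle coeff Δ(3,7,6) = 1/2042040
Σ_t [1,3]: t=1:−1/207360 t=2:+1/57600 t=3:−1/207360 = 1/129600
(3j)²=168/12155 [(3 7 6; 0 0 0)], sign=+1
Σ_t [1,3]: t=1:−1/362880 t=2:+1/69120 t=3:−1/172800 = 43/7257600
(3j)²=1849/170170 [(3 7 6; 0 1 -1)], sign=-1
⇒ 4πI² = 465948/2272985
I = (-1)√(465948/2272985/(4π)) = -0.12772194

-0.127722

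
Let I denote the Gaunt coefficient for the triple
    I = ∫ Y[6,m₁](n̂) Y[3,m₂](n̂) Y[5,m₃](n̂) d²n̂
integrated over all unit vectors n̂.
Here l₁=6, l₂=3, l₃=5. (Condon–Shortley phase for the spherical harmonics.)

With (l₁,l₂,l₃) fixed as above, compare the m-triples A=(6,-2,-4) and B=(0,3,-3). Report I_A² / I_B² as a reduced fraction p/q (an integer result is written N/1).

l's match ⇒ only the (l;m) 3-j factors differ between A and B.
A: triangle coeff Δ(6,3,5) = 1/675675; Σ_t [0,0]: t=0:+1/967680 = 1/967680; (3j)²=3/91 [(6 3 5; 6 -2 -4)], sign=-1
B: triangle coeff Δ(6,3,5) = 1/675675; Σ_t [4,4]: t=4:+1/69120 = 1/69120; (3j)²=4/429 [(6 3 5; 0 3 -3)], sign=+1
I_A²/I_B² = (3/91)/(4/429) = 99/28

99/28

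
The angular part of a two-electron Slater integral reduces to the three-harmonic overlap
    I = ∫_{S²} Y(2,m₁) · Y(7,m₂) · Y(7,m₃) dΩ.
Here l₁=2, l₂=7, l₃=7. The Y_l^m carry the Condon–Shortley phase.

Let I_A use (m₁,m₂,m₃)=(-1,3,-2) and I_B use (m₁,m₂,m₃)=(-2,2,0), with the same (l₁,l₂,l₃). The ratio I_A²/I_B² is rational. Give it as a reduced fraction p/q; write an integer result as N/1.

625/1512

Same 2,7,7: normalisation and zero-m 3j drop out of the ratio.
A: Δ: 2! 2! 12! / 17! → 1/185640; sum: t=1:−1/4354560 t=2:+1/1935360 = 1/3483648; 3j²(2 7 7; -1 3 -2) = Δ·Π!·Σ² = 125/12376  (sign -1)
B: Δ: 2! 2! 12! / 17! → 1/185640; sum: t=2:+1/2419200 = 1/2419200; 3j²(2 7 7; -2 2 0) = Δ·Π!·Σ² = 27/1105  (sign -1)
I_A²/I_B² = (125/12376)/(27/1105) = 625/1512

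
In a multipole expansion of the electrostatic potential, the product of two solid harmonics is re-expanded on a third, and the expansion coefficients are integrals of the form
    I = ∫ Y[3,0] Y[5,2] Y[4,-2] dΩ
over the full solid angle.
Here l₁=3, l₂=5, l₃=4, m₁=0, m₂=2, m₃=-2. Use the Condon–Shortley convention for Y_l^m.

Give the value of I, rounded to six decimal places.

0.022664

Rules hold: Σm=0, L=12 even, 2≤4≤8.
N = 7·11·9 = 693
Δ = 4!·2!·6!/13! = 1/180180
Racah Σ t=1..3: t=1:−1/576 t=2:+1/144 t=3:−1/576 = 1/288
⇒ 3j(3 5 4; 0 0 0)² = 20/1001, sgn +1
Racah Σ t=1..3: t=1:−1/8640 t=2:+1/480 t=3:−1/576 = 1/4320
⇒ 3j(3 5 4; 0 2 -2)² = 1/2145, sgn +1
4πI² = N·(3j₀)²·(3jₘ)² = 12/1859
I = +1·√(0.00645508/4π) = 0.02266449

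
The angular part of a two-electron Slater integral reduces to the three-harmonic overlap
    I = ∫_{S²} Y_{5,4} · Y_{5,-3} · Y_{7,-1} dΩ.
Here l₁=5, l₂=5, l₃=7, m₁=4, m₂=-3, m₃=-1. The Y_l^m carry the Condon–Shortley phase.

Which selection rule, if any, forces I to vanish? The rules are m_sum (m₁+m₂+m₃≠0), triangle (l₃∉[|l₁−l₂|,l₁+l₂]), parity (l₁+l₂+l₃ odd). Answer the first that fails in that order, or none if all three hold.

parity

Σmᵢ = 0  ✓
l₃∈[|l₁−l₂|,l₁+l₂]=[0,10], have l₃=7  ✓
Σlᵢ = 17 ⇒ odd  ✗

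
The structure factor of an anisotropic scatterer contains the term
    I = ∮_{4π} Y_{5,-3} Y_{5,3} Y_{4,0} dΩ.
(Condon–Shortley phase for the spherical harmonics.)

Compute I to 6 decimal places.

0.130198

Rules hold: Σm=0, L=14 even, 0≤4≤10.
N = 11·11·9 = 1089
Δ = 6!·4!·4!/15! = 1/3153150
Racah Σ t=1..5: t=1:−1/69120 t=2:+1/1728 t=3:−1/576 t=4:+1/1728 t=5:−1/69120 = -7/11520
⇒ 3j(5 5 4; 0 0 0)² = 2/143, sgn -1
Racah Σ t=4..6: t=4:+1/27648 t=5:−1/4320 t=6:+1/11520 = -1/9216
⇒ 3j(5 5 4; -3 3 0)² = 2/143, sgn -1
4πI² = N·(3j₀)²·(3jₘ)² = 36/169
I = +1·√(0.213018/4π) = 0.13019760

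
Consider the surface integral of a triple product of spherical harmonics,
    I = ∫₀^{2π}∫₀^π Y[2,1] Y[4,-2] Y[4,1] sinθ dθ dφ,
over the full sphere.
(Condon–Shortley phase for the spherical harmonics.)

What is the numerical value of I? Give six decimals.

0.127700

Checks pass: Σm=0; 10 even; l₃=4∈[2,6].
(2·2+1)(2·4+1)(2·4+1) = 405
Δ: 2! 2! 6! / 11! → 1/13860
sum: t=0:+1/192 t=1:−1/36 t=2:+1/192 = -5/288
3j²(2 4 4; 0 0 0) = Δ·Π!·Σ² = 20/693  (sign -1)
sum: t=0:+1/96 t=1:−1/240 = 1/160
3j²(2 4 4; 1 -2 1) = Δ·Π!·Σ² = 27/1540  (sign -1)
combine: 4πI² = 405·20/693·27/1540 = 1215/5929
take √, sign +1: I = 0.12770047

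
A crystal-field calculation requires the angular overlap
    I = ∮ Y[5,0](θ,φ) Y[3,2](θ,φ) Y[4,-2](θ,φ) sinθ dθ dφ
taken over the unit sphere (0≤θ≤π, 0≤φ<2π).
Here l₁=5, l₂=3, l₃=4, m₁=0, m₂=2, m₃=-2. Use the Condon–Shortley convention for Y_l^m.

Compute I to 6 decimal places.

-0.171327

Rules hold: Σm=0, L=12 even, 2≤4≤8.
N = 11·7·9 = 693
Δ = 4!·6!·2!/13! = 1/180180
Racah Σ t=1..3: t=1:−1/576 t=2:+1/144 t=3:−1/576 = 1/288
⇒ 3j(5 3 4; 0 0 0)² = 20/1001, sgn +1
Racah Σ t=3..4: t=3:−1/576 t=4:+1/2880 = -1/720
⇒ 3j(5 3 4; 0 2 -2)² = 80/3003, sgn -1
4πI² = N·(3j₀)²·(3jₘ)² = 4800/13013
I = -1·√(0.368862/4π) = -0.17132746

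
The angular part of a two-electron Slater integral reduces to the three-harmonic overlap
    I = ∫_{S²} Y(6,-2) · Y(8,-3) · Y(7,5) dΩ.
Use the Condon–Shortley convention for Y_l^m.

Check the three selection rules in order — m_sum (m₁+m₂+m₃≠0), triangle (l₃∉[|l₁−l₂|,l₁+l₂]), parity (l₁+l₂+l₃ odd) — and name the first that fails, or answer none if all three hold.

m₁+m₂+m₃ = -2 − 3 + 5 = 0  ✓
triangle: |6−8|=2 ≤ l₃=7 ≤ 6+8=14  ✓
parity: l₁+l₂+l₃ = 21 is odd  ✗

parity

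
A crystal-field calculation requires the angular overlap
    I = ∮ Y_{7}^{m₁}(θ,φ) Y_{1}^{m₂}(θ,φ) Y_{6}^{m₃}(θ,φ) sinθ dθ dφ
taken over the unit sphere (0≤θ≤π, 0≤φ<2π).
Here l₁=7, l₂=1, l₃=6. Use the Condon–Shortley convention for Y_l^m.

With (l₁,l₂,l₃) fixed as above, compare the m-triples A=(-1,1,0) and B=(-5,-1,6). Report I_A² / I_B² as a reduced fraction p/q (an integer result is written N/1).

Shared (l₁,l₂,l₃)=(7,1,6): N and (l;000)² cancel in I_A²/I_B².
A: Δ = 2!·12!·0!/15! = 1/1365; Racah Σ t=2..2: t=2:+1/1036800 = 1/1036800; ⇒ 3j(7 1 6; -1 1 0)² = 4/195, sgn +1
B: Δ = 2!·12!·0!/15! = 1/1365; Racah Σ t=0..0: t=0:+1/958003200 = 1/958003200; ⇒ 3j(7 1 6; -5 -1 6)² = 1/1365, sgn +1
I_A²/I_B² = (4/195)/(1/1365) = 28/1

28/1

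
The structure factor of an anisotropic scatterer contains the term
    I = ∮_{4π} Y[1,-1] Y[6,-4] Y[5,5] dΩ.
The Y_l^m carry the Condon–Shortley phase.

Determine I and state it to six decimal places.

Rules hold: Σm=0, L=12 even, 5≤5≤7.
N = 3·13·11 = 429
Δ = 2!·0!·10!/13! = 1/858
Racah Σ t=1..1: t=1:−1/14400 = -1/14400
⇒ 3j(1 6 5; 0 0 0)² = 6/143, sgn +1
Racah Σ t=2..2: t=2:+1/7257600 = 1/7257600
⇒ 3j(1 6 5; -1 -4 5)² = 1/858, sgn +1
4πI² = N·(3j₀)²·(3jₘ)² = 3/143
I = +1·√(0.020979/4π) = 0.04085899

0.040859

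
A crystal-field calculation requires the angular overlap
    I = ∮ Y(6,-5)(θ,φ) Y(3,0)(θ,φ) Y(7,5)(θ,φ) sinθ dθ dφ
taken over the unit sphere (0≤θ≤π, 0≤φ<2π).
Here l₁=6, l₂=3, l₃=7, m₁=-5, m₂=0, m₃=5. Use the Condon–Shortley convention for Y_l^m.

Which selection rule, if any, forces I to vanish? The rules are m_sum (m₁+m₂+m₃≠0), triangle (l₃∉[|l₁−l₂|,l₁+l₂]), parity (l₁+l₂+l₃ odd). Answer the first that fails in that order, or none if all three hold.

Σmᵢ = 0  ✓
l₃∈[|l₁−l₂|,l₁+l₂]=[3,9], have l₃=7  ✓
Σlᵢ = 16 ⇒ even  ✓

none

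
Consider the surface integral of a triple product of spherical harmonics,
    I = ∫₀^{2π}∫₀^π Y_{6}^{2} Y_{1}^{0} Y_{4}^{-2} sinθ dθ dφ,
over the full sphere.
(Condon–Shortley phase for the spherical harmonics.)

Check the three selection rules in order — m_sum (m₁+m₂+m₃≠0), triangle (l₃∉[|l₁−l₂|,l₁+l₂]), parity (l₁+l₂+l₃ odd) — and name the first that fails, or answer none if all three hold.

m₁+m₂+m₃ = 2 + 0 − 2 = 0  ✓
triangle: |6−1|=5 ≤ l₃=4 ≤ 6+1=7  ✗
parity: l₁+l₂+l₃ = 11 is odd

triangle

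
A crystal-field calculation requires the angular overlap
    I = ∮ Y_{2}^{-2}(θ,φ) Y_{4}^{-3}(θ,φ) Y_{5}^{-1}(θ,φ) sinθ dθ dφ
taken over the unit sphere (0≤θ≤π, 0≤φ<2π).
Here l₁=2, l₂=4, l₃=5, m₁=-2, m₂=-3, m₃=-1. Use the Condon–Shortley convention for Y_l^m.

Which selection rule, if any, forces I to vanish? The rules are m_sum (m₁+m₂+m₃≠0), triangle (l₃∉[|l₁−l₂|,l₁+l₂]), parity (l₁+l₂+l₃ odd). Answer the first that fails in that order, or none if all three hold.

m₁+m₂+m₃ = -2 − 3 − 1 = -6  ✗
triangle: |2−4|=2 ≤ l₃=5 ≤ 2+4=6
parity: l₁+l₂+l₃ = 11 is odd

m_sum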